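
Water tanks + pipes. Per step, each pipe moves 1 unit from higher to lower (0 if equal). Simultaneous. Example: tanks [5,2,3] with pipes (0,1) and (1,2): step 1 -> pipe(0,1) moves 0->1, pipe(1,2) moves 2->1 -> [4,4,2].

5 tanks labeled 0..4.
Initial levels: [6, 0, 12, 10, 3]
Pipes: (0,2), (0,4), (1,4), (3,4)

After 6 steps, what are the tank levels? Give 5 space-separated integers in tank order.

Answer: 6 6 7 6 6

Derivation:
Step 1: flows [2->0,0->4,4->1,3->4] -> levels [6 1 11 9 4]
Step 2: flows [2->0,0->4,4->1,3->4] -> levels [6 2 10 8 5]
Step 3: flows [2->0,0->4,4->1,3->4] -> levels [6 3 9 7 6]
Step 4: flows [2->0,0=4,4->1,3->4] -> levels [7 4 8 6 6]
Step 5: flows [2->0,0->4,4->1,3=4] -> levels [7 5 7 6 6]
Step 6: flows [0=2,0->4,4->1,3=4] -> levels [6 6 7 6 6]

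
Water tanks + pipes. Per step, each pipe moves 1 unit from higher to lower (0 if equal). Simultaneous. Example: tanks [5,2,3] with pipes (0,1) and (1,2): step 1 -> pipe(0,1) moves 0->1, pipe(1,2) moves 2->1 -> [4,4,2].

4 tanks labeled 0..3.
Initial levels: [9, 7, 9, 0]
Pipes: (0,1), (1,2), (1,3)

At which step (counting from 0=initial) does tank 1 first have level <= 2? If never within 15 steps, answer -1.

Answer: -1

Derivation:
Step 1: flows [0->1,2->1,1->3] -> levels [8 8 8 1]
Step 2: flows [0=1,1=2,1->3] -> levels [8 7 8 2]
Step 3: flows [0->1,2->1,1->3] -> levels [7 8 7 3]
Step 4: flows [1->0,1->2,1->3] -> levels [8 5 8 4]
Step 5: flows [0->1,2->1,1->3] -> levels [7 6 7 5]
Step 6: flows [0->1,2->1,1->3] -> levels [6 7 6 6]
Step 7: flows [1->0,1->2,1->3] -> levels [7 4 7 7]
Step 8: flows [0->1,2->1,3->1] -> levels [6 7 6 6]
  -> period-2 cycle (repeats step 6); tank 1 never drops to <=2
Tank 1 never reaches <=2 within 15 steps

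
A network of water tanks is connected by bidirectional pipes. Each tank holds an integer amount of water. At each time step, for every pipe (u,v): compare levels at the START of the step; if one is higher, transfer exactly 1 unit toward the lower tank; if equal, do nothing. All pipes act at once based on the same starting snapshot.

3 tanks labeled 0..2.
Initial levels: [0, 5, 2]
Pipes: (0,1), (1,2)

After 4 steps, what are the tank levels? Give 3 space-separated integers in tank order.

Answer: 3 1 3

Derivation:
Step 1: flows [1->0,1->2] -> levels [1 3 3]
Step 2: flows [1->0,1=2] -> levels [2 2 3]
Step 3: flows [0=1,2->1] -> levels [2 3 2]
Step 4: flows [1->0,1->2] -> levels [3 1 3]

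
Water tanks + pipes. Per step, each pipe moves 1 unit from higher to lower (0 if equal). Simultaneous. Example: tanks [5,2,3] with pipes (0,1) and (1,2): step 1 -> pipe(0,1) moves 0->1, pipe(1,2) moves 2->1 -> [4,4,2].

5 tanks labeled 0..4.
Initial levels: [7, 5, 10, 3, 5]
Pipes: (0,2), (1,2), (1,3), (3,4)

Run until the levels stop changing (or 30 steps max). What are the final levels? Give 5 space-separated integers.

Answer: 7 7 6 4 6

Derivation:
Step 1: flows [2->0,2->1,1->3,4->3] -> levels [8 5 8 5 4]
Step 2: flows [0=2,2->1,1=3,3->4] -> levels [8 6 7 4 5]
Step 3: flows [0->2,2->1,1->3,4->3] -> levels [7 6 7 6 4]
Step 4: flows [0=2,2->1,1=3,3->4] -> levels [7 7 6 5 5]
Step 5: flows [0->2,1->2,1->3,3=4] -> levels [6 5 8 6 5]
Step 6: flows [2->0,2->1,3->1,3->4] -> levels [7 7 6 4 6]
Step 7: flows [0->2,1->2,1->3,4->3] -> levels [6 5 8 6 5]
  -> period-2 cycle: step 7 state = step 5 state; never stabilizes
  -> state at step 30: (30-5) mod 2 = 1, same as step 6 -> [7 7 6 4 6]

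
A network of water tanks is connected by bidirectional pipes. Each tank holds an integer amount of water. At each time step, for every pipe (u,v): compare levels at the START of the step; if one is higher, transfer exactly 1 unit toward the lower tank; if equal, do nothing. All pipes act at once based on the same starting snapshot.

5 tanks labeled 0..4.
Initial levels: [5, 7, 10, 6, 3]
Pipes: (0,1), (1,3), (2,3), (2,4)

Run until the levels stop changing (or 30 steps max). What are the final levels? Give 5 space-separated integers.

Answer: 6 7 7 5 6

Derivation:
Step 1: flows [1->0,1->3,2->3,2->4] -> levels [6 5 8 8 4]
Step 2: flows [0->1,3->1,2=3,2->4] -> levels [5 7 7 7 5]
Step 3: flows [1->0,1=3,2=3,2->4] -> levels [6 6 6 7 6]
Step 4: flows [0=1,3->1,3->2,2=4] -> levels [6 7 7 5 6]
Step 5: flows [1->0,1->3,2->3,2->4] -> levels [7 5 5 7 7]
Step 6: flows [0->1,3->1,3->2,4->2] -> levels [6 7 7 5 6]
  -> period-2 cycle: step 6 state = step 4 state; never stabilizes
  -> state at step 30: (30-4) mod 2 = 0, same as step 4 -> [6 7 7 5 6]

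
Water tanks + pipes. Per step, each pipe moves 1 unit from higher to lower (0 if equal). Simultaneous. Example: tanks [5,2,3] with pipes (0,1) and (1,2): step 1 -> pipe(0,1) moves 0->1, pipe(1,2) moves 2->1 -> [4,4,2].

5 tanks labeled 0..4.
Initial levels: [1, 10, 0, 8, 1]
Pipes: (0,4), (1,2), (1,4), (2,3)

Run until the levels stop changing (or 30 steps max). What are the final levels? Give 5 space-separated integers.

Step 1: flows [0=4,1->2,1->4,3->2] -> levels [1 8 2 7 2]
Step 2: flows [4->0,1->2,1->4,3->2] -> levels [2 6 4 6 2]
Step 3: flows [0=4,1->2,1->4,3->2] -> levels [2 4 6 5 3]
Step 4: flows [4->0,2->1,1->4,2->3] -> levels [3 4 4 6 3]
Step 5: flows [0=4,1=2,1->4,3->2] -> levels [3 3 5 5 4]
Step 6: flows [4->0,2->1,4->1,2=3] -> levels [4 5 4 5 2]
Step 7: flows [0->4,1->2,1->4,3->2] -> levels [3 3 6 4 4]
Step 8: flows [4->0,2->1,4->1,2->3] -> levels [4 5 4 5 2]
  -> period-2 cycle: step 8 state = step 6 state; never stabilizes
  -> state at step 30: (30-6) mod 2 = 0, same as step 6 -> [4 5 4 5 2]

Answer: 4 5 4 5 2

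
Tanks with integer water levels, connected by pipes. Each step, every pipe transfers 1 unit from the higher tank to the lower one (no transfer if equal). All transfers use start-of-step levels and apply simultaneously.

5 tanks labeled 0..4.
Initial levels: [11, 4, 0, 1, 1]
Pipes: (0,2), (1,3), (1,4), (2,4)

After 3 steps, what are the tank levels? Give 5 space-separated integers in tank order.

Answer: 8 3 4 1 1

Derivation:
Step 1: flows [0->2,1->3,1->4,4->2] -> levels [10 2 2 2 1]
Step 2: flows [0->2,1=3,1->4,2->4] -> levels [9 1 2 2 3]
Step 3: flows [0->2,3->1,4->1,4->2] -> levels [8 3 4 1 1]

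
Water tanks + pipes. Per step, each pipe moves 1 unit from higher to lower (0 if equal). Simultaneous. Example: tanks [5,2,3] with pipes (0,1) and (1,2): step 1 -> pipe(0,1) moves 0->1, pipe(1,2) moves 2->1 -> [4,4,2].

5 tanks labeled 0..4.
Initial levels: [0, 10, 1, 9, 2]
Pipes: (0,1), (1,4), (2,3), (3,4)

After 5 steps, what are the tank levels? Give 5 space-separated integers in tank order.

Answer: 4 5 4 6 3

Derivation:
Step 1: flows [1->0,1->4,3->2,3->4] -> levels [1 8 2 7 4]
Step 2: flows [1->0,1->4,3->2,3->4] -> levels [2 6 3 5 6]
Step 3: flows [1->0,1=4,3->2,4->3] -> levels [3 5 4 5 5]
Step 4: flows [1->0,1=4,3->2,3=4] -> levels [4 4 5 4 5]
Step 5: flows [0=1,4->1,2->3,4->3] -> levels [4 5 4 6 3]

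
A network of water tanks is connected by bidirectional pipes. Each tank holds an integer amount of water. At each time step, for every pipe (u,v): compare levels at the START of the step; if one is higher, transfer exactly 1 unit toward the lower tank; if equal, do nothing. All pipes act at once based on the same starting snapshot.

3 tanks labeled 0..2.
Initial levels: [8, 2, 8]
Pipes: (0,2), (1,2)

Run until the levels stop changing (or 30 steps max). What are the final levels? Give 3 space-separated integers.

Step 1: flows [0=2,2->1] -> levels [8 3 7]
Step 2: flows [0->2,2->1] -> levels [7 4 7]
Step 3: flows [0=2,2->1] -> levels [7 5 6]
Step 4: flows [0->2,2->1] -> levels [6 6 6]
Step 5: flows [0=2,1=2] -> levels [6 6 6]
  -> stable (no change)

Answer: 6 6 6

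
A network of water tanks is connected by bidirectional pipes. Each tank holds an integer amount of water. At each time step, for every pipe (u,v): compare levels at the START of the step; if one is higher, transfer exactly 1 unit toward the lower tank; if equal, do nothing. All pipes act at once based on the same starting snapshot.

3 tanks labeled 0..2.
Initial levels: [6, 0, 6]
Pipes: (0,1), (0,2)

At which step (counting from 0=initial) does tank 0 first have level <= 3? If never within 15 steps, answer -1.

Step 1: flows [0->1,0=2] -> levels [5 1 6]
Step 2: flows [0->1,2->0] -> levels [5 2 5]
Step 3: flows [0->1,0=2] -> levels [4 3 5]
Step 4: flows [0->1,2->0] -> levels [4 4 4]
Step 5: flows [0=1,0=2] -> levels [4 4 4]
  -> stable; tank 0 stays at 4 > 3
Tank 0 never reaches <=3 within 15 steps

Answer: -1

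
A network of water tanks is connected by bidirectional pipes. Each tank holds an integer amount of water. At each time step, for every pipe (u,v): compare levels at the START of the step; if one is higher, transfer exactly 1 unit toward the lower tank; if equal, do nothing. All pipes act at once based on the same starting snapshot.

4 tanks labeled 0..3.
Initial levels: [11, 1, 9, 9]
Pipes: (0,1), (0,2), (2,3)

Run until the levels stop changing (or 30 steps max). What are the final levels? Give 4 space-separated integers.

Step 1: flows [0->1,0->2,2=3] -> levels [9 2 10 9]
Step 2: flows [0->1,2->0,2->3] -> levels [9 3 8 10]
Step 3: flows [0->1,0->2,3->2] -> levels [7 4 10 9]
Step 4: flows [0->1,2->0,2->3] -> levels [7 5 8 10]
Step 5: flows [0->1,2->0,3->2] -> levels [7 6 8 9]
Step 6: flows [0->1,2->0,3->2] -> levels [7 7 8 8]
Step 7: flows [0=1,2->0,2=3] -> levels [8 7 7 8]
Step 8: flows [0->1,0->2,3->2] -> levels [6 8 9 7]
Step 9: flows [1->0,2->0,2->3] -> levels [8 7 7 8]
  -> period-2 cycle: step 9 state = step 7 state; never stabilizes
  -> state at step 30: (30-7) mod 2 = 1, same as step 8 -> [6 8 9 7]

Answer: 6 8 9 7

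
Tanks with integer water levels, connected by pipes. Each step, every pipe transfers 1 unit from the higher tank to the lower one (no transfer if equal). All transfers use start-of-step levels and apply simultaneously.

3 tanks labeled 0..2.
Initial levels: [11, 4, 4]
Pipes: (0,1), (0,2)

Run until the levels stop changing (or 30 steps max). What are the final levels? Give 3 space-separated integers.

Answer: 7 6 6

Derivation:
Step 1: flows [0->1,0->2] -> levels [9 5 5]
Step 2: flows [0->1,0->2] -> levels [7 6 6]
Step 3: flows [0->1,0->2] -> levels [5 7 7]
Step 4: flows [1->0,2->0] -> levels [7 6 6]
  -> period-2 cycle: step 4 state = step 2 state; never stabilizes
  -> state at step 30: (30-2) mod 2 = 0, same as step 2 -> [7 6 6]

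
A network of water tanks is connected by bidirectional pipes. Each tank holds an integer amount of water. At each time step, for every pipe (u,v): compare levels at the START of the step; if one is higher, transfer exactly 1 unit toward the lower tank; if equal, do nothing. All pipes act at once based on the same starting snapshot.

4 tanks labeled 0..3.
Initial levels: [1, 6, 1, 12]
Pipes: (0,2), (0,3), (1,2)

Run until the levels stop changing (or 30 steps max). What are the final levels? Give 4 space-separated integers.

Step 1: flows [0=2,3->0,1->2] -> levels [2 5 2 11]
Step 2: flows [0=2,3->0,1->2] -> levels [3 4 3 10]
Step 3: flows [0=2,3->0,1->2] -> levels [4 3 4 9]
Step 4: flows [0=2,3->0,2->1] -> levels [5 4 3 8]
Step 5: flows [0->2,3->0,1->2] -> levels [5 3 5 7]
Step 6: flows [0=2,3->0,2->1] -> levels [6 4 4 6]
Step 7: flows [0->2,0=3,1=2] -> levels [5 4 5 6]
Step 8: flows [0=2,3->0,2->1] -> levels [6 5 4 5]
Step 9: flows [0->2,0->3,1->2] -> levels [4 4 6 6]
Step 10: flows [2->0,3->0,2->1] -> levels [6 5 4 5]
  -> period-2 cycle: step 10 state = step 8 state; never stabilizes
  -> state at step 30: (30-8) mod 2 = 0, same as step 8 -> [6 5 4 5]

Answer: 6 5 4 5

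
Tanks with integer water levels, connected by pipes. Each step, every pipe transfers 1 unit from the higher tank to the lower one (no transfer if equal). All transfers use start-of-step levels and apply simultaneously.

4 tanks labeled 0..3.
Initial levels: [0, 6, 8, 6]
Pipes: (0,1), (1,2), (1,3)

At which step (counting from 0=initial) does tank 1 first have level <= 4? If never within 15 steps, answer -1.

Step 1: flows [1->0,2->1,1=3] -> levels [1 6 7 6]
Step 2: flows [1->0,2->1,1=3] -> levels [2 6 6 6]
Step 3: flows [1->0,1=2,1=3] -> levels [3 5 6 6]
Step 4: flows [1->0,2->1,3->1] -> levels [4 6 5 5]
Step 5: flows [1->0,1->2,1->3] -> levels [5 3 6 6]
Tank 1 first reaches <=4 at step 5

Answer: 5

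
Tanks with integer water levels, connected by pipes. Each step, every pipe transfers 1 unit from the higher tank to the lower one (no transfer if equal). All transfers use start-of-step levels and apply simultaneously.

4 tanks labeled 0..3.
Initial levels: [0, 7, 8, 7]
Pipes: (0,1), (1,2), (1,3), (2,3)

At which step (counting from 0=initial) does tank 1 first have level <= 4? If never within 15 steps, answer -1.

Step 1: flows [1->0,2->1,1=3,2->3] -> levels [1 7 6 8]
Step 2: flows [1->0,1->2,3->1,3->2] -> levels [2 6 8 6]
Step 3: flows [1->0,2->1,1=3,2->3] -> levels [3 6 6 7]
Step 4: flows [1->0,1=2,3->1,3->2] -> levels [4 6 7 5]
Step 5: flows [1->0,2->1,1->3,2->3] -> levels [5 5 5 7]
Step 6: flows [0=1,1=2,3->1,3->2] -> levels [5 6 6 5]
Step 7: flows [1->0,1=2,1->3,2->3] -> levels [6 4 5 7]
Tank 1 first reaches <=4 at step 7

Answer: 7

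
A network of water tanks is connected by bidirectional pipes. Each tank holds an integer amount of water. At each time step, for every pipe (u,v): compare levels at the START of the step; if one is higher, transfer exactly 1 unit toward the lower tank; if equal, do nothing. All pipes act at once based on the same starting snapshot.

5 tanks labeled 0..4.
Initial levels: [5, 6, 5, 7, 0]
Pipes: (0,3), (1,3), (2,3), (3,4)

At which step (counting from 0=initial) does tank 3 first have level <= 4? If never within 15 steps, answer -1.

Answer: 1

Derivation:
Step 1: flows [3->0,3->1,3->2,3->4] -> levels [6 7 6 3 1]
Tank 3 first reaches <=4 at step 1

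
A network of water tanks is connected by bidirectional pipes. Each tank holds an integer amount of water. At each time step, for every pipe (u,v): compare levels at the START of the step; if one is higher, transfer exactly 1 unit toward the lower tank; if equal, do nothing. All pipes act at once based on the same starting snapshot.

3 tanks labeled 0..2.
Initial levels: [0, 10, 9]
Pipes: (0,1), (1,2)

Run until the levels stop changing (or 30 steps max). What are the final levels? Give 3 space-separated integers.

Step 1: flows [1->0,1->2] -> levels [1 8 10]
Step 2: flows [1->0,2->1] -> levels [2 8 9]
Step 3: flows [1->0,2->1] -> levels [3 8 8]
Step 4: flows [1->0,1=2] -> levels [4 7 8]
Step 5: flows [1->0,2->1] -> levels [5 7 7]
Step 6: flows [1->0,1=2] -> levels [6 6 7]
Step 7: flows [0=1,2->1] -> levels [6 7 6]
Step 8: flows [1->0,1->2] -> levels [7 5 7]
Step 9: flows [0->1,2->1] -> levels [6 7 6]
  -> period-2 cycle: step 9 state = step 7 state; never stabilizes
  -> state at step 30: (30-7) mod 2 = 1, same as step 8 -> [7 5 7]

Answer: 7 5 7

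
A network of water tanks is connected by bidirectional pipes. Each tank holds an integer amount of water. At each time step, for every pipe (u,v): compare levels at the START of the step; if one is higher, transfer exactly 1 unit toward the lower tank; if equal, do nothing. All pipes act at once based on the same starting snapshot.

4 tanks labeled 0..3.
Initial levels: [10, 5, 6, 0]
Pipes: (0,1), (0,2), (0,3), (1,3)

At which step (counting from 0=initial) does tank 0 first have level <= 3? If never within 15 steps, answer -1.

Step 1: flows [0->1,0->2,0->3,1->3] -> levels [7 5 7 2]
Step 2: flows [0->1,0=2,0->3,1->3] -> levels [5 5 7 4]
Step 3: flows [0=1,2->0,0->3,1->3] -> levels [5 4 6 6]
Step 4: flows [0->1,2->0,3->0,3->1] -> levels [6 6 5 4]
Step 5: flows [0=1,0->2,0->3,1->3] -> levels [4 5 6 6]
Step 6: flows [1->0,2->0,3->0,3->1] -> levels [7 5 5 4]
Step 7: flows [0->1,0->2,0->3,1->3] -> levels [4 5 6 6]
  -> period-2 cycle (repeats step 5); tank 0 never drops to <=3
Tank 0 never reaches <=3 within 15 steps

Answer: -1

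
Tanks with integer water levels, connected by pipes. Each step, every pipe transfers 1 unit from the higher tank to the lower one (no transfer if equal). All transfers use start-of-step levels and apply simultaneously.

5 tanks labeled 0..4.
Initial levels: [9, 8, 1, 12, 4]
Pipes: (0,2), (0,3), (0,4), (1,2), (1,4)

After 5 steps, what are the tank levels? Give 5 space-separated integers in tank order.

Answer: 9 8 5 7 5

Derivation:
Step 1: flows [0->2,3->0,0->4,1->2,1->4] -> levels [8 6 3 11 6]
Step 2: flows [0->2,3->0,0->4,1->2,1=4] -> levels [7 5 5 10 7]
Step 3: flows [0->2,3->0,0=4,1=2,4->1] -> levels [7 6 6 9 6]
Step 4: flows [0->2,3->0,0->4,1=2,1=4] -> levels [6 6 7 8 7]
Step 5: flows [2->0,3->0,4->0,2->1,4->1] -> levels [9 8 5 7 5]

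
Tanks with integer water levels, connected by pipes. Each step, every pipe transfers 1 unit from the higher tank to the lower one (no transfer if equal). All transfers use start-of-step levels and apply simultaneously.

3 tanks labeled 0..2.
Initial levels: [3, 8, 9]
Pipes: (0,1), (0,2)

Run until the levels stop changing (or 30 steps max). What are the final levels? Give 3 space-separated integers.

Answer: 8 6 6

Derivation:
Step 1: flows [1->0,2->0] -> levels [5 7 8]
Step 2: flows [1->0,2->0] -> levels [7 6 7]
Step 3: flows [0->1,0=2] -> levels [6 7 7]
Step 4: flows [1->0,2->0] -> levels [8 6 6]
Step 5: flows [0->1,0->2] -> levels [6 7 7]
  -> period-2 cycle: step 5 state = step 3 state; never stabilizes
  -> state at step 30: (30-3) mod 2 = 1, same as step 4 -> [8 6 6]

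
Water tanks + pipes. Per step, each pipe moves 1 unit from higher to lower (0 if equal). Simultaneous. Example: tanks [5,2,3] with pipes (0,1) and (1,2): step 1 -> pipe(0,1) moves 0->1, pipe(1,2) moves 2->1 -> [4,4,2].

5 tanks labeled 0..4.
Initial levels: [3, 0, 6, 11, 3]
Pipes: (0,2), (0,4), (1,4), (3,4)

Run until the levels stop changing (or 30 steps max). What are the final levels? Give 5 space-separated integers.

Answer: 5 5 4 5 4

Derivation:
Step 1: flows [2->0,0=4,4->1,3->4] -> levels [4 1 5 10 3]
Step 2: flows [2->0,0->4,4->1,3->4] -> levels [4 2 4 9 4]
Step 3: flows [0=2,0=4,4->1,3->4] -> levels [4 3 4 8 4]
Step 4: flows [0=2,0=4,4->1,3->4] -> levels [4 4 4 7 4]
Step 5: flows [0=2,0=4,1=4,3->4] -> levels [4 4 4 6 5]
Step 6: flows [0=2,4->0,4->1,3->4] -> levels [5 5 4 5 4]
Step 7: flows [0->2,0->4,1->4,3->4] -> levels [3 4 5 4 7]
Step 8: flows [2->0,4->0,4->1,4->3] -> levels [5 5 4 5 4]
  -> period-2 cycle: step 8 state = step 6 state; never stabilizes
  -> state at step 30: (30-6) mod 2 = 0, same as step 6 -> [5 5 4 5 4]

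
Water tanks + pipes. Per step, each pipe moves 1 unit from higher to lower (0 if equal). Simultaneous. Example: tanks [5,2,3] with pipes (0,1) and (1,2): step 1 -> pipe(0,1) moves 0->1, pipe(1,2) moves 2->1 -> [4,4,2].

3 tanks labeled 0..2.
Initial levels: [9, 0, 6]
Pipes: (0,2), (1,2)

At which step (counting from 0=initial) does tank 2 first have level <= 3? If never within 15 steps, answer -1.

Answer: -1

Derivation:
Step 1: flows [0->2,2->1] -> levels [8 1 6]
Step 2: flows [0->2,2->1] -> levels [7 2 6]
Step 3: flows [0->2,2->1] -> levels [6 3 6]
Step 4: flows [0=2,2->1] -> levels [6 4 5]
Step 5: flows [0->2,2->1] -> levels [5 5 5]
Step 6: flows [0=2,1=2] -> levels [5 5 5]
  -> stable; tank 2 stays at 5 > 3
Tank 2 never reaches <=3 within 15 steps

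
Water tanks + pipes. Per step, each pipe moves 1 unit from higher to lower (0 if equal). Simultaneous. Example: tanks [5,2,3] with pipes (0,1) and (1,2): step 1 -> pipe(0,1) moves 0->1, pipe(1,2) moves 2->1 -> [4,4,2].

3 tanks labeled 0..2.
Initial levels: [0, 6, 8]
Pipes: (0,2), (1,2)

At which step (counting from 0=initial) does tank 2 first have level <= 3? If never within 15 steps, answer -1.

Answer: -1

Derivation:
Step 1: flows [2->0,2->1] -> levels [1 7 6]
Step 2: flows [2->0,1->2] -> levels [2 6 6]
Step 3: flows [2->0,1=2] -> levels [3 6 5]
Step 4: flows [2->0,1->2] -> levels [4 5 5]
Step 5: flows [2->0,1=2] -> levels [5 5 4]
Step 6: flows [0->2,1->2] -> levels [4 4 6]
Step 7: flows [2->0,2->1] -> levels [5 5 4]
  -> period-2 cycle (repeats step 5); tank 2 never drops to <=3
Tank 2 never reaches <=3 within 15 steps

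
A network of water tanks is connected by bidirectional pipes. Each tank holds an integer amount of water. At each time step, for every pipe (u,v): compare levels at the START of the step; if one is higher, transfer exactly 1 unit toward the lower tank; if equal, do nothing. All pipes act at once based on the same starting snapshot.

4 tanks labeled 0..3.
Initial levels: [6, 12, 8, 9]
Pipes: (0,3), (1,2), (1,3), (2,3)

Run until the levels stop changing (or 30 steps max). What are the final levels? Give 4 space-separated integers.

Step 1: flows [3->0,1->2,1->3,3->2] -> levels [7 10 10 8]
Step 2: flows [3->0,1=2,1->3,2->3] -> levels [8 9 9 9]
Step 3: flows [3->0,1=2,1=3,2=3] -> levels [9 9 9 8]
Step 4: flows [0->3,1=2,1->3,2->3] -> levels [8 8 8 11]
Step 5: flows [3->0,1=2,3->1,3->2] -> levels [9 9 9 8]
  -> period-2 cycle: step 5 state = step 3 state; never stabilizes
  -> state at step 30: (30-3) mod 2 = 1, same as step 4 -> [8 8 8 11]

Answer: 8 8 8 11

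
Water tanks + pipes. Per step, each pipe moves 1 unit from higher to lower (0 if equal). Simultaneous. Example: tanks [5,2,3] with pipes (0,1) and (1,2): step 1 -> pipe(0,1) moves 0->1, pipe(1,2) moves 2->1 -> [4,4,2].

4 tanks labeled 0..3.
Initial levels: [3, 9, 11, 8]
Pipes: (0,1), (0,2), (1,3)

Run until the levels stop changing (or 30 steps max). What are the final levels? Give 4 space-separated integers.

Answer: 9 7 7 8

Derivation:
Step 1: flows [1->0,2->0,1->3] -> levels [5 7 10 9]
Step 2: flows [1->0,2->0,3->1] -> levels [7 7 9 8]
Step 3: flows [0=1,2->0,3->1] -> levels [8 8 8 7]
Step 4: flows [0=1,0=2,1->3] -> levels [8 7 8 8]
Step 5: flows [0->1,0=2,3->1] -> levels [7 9 8 7]
Step 6: flows [1->0,2->0,1->3] -> levels [9 7 7 8]
Step 7: flows [0->1,0->2,3->1] -> levels [7 9 8 7]
  -> period-2 cycle: step 7 state = step 5 state; never stabilizes
  -> state at step 30: (30-5) mod 2 = 1, same as step 6 -> [9 7 7 8]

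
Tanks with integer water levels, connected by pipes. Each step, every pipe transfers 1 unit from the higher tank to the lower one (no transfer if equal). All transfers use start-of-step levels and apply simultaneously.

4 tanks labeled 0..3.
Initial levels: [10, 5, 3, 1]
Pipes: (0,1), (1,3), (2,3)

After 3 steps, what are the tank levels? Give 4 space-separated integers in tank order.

Answer: 7 5 3 4

Derivation:
Step 1: flows [0->1,1->3,2->3] -> levels [9 5 2 3]
Step 2: flows [0->1,1->3,3->2] -> levels [8 5 3 3]
Step 3: flows [0->1,1->3,2=3] -> levels [7 5 3 4]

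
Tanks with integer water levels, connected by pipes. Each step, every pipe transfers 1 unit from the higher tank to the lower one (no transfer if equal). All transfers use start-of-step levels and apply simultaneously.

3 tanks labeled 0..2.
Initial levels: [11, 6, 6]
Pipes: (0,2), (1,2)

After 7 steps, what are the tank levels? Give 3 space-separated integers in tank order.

Answer: 7 7 9

Derivation:
Step 1: flows [0->2,1=2] -> levels [10 6 7]
Step 2: flows [0->2,2->1] -> levels [9 7 7]
Step 3: flows [0->2,1=2] -> levels [8 7 8]
Step 4: flows [0=2,2->1] -> levels [8 8 7]
Step 5: flows [0->2,1->2] -> levels [7 7 9]
Step 6: flows [2->0,2->1] -> levels [8 8 7]
  -> period-2 cycle: step 6 state = step 4 state
  -> state at step 7: (7-4) mod 2 = 1, same as step 5 -> [7 7 9]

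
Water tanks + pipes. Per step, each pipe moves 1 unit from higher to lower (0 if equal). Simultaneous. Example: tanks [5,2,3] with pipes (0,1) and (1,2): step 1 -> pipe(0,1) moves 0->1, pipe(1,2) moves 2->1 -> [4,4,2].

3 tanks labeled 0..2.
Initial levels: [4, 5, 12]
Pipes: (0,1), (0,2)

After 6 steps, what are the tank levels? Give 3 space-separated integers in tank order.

Step 1: flows [1->0,2->0] -> levels [6 4 11]
Step 2: flows [0->1,2->0] -> levels [6 5 10]
Step 3: flows [0->1,2->0] -> levels [6 6 9]
Step 4: flows [0=1,2->0] -> levels [7 6 8]
Step 5: flows [0->1,2->0] -> levels [7 7 7]
Step 6: flows [0=1,0=2] -> levels [7 7 7]

Answer: 7 7 7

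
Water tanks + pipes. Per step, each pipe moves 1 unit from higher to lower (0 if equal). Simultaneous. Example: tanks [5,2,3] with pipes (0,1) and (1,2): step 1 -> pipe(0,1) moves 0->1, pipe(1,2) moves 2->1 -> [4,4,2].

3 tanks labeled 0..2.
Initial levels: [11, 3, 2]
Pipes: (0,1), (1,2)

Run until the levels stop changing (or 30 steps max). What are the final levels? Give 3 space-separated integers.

Answer: 5 6 5

Derivation:
Step 1: flows [0->1,1->2] -> levels [10 3 3]
Step 2: flows [0->1,1=2] -> levels [9 4 3]
Step 3: flows [0->1,1->2] -> levels [8 4 4]
Step 4: flows [0->1,1=2] -> levels [7 5 4]
Step 5: flows [0->1,1->2] -> levels [6 5 5]
Step 6: flows [0->1,1=2] -> levels [5 6 5]
Step 7: flows [1->0,1->2] -> levels [6 4 6]
Step 8: flows [0->1,2->1] -> levels [5 6 5]
  -> period-2 cycle: step 8 state = step 6 state; never stabilizes
  -> state at step 30: (30-6) mod 2 = 0, same as step 6 -> [5 6 5]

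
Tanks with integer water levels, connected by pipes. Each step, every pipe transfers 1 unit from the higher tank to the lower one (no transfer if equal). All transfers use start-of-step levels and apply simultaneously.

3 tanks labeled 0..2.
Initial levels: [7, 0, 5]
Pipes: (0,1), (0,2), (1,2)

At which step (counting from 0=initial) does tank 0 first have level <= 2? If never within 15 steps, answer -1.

Step 1: flows [0->1,0->2,2->1] -> levels [5 2 5]
Step 2: flows [0->1,0=2,2->1] -> levels [4 4 4]
Step 3: flows [0=1,0=2,1=2] -> levels [4 4 4]
  -> stable; tank 0 stays at 4 > 2
Tank 0 never reaches <=2 within 15 steps

Answer: -1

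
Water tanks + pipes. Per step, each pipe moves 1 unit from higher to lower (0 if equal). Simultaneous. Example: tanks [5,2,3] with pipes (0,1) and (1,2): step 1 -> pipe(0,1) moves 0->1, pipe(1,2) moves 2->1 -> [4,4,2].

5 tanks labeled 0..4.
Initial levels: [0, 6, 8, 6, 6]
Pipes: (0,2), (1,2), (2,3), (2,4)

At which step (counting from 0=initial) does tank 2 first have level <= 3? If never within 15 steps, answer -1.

Step 1: flows [2->0,2->1,2->3,2->4] -> levels [1 7 4 7 7]
Step 2: flows [2->0,1->2,3->2,4->2] -> levels [2 6 6 6 6]
Step 3: flows [2->0,1=2,2=3,2=4] -> levels [3 6 5 6 6]
Step 4: flows [2->0,1->2,3->2,4->2] -> levels [4 5 7 5 5]
Step 5: flows [2->0,2->1,2->3,2->4] -> levels [5 6 3 6 6]
Tank 2 first reaches <=3 at step 5

Answer: 5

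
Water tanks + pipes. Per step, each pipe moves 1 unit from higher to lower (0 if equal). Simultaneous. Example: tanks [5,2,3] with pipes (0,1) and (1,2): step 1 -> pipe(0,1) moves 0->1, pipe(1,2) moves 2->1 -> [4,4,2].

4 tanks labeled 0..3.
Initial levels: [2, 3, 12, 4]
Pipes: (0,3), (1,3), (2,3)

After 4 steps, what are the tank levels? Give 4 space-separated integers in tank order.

Answer: 4 4 8 5

Derivation:
Step 1: flows [3->0,3->1,2->3] -> levels [3 4 11 3]
Step 2: flows [0=3,1->3,2->3] -> levels [3 3 10 5]
Step 3: flows [3->0,3->1,2->3] -> levels [4 4 9 4]
Step 4: flows [0=3,1=3,2->3] -> levels [4 4 8 5]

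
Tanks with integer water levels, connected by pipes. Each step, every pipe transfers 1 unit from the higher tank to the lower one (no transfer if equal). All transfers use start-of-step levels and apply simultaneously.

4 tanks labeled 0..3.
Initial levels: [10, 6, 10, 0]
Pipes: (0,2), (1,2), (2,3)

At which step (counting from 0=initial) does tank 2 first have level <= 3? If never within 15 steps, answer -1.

Step 1: flows [0=2,2->1,2->3] -> levels [10 7 8 1]
Step 2: flows [0->2,2->1,2->3] -> levels [9 8 7 2]
Step 3: flows [0->2,1->2,2->3] -> levels [8 7 8 3]
Step 4: flows [0=2,2->1,2->3] -> levels [8 8 6 4]
Step 5: flows [0->2,1->2,2->3] -> levels [7 7 7 5]
Step 6: flows [0=2,1=2,2->3] -> levels [7 7 6 6]
Step 7: flows [0->2,1->2,2=3] -> levels [6 6 8 6]
Step 8: flows [2->0,2->1,2->3] -> levels [7 7 5 7]
Step 9: flows [0->2,1->2,3->2] -> levels [6 6 8 6]
  -> period-2 cycle (repeats step 7); tank 2 never drops to <=3
Tank 2 never reaches <=3 within 15 steps

Answer: -1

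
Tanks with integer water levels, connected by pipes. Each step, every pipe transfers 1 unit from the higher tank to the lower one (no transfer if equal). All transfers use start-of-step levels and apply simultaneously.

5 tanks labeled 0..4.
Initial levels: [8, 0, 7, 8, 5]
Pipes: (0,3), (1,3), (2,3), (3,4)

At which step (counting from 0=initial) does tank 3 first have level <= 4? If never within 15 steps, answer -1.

Step 1: flows [0=3,3->1,3->2,3->4] -> levels [8 1 8 5 6]
Step 2: flows [0->3,3->1,2->3,4->3] -> levels [7 2 7 7 5]
Step 3: flows [0=3,3->1,2=3,3->4] -> levels [7 3 7 5 6]
Step 4: flows [0->3,3->1,2->3,4->3] -> levels [6 4 6 7 5]
Step 5: flows [3->0,3->1,3->2,3->4] -> levels [7 5 7 3 6]
Tank 3 first reaches <=4 at step 5

Answer: 5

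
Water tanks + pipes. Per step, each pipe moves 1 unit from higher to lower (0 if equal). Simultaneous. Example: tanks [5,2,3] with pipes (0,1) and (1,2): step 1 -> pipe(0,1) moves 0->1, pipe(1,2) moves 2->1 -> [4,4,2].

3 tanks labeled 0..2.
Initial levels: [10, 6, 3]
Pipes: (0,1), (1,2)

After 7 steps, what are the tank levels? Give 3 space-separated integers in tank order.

Step 1: flows [0->1,1->2] -> levels [9 6 4]
Step 2: flows [0->1,1->2] -> levels [8 6 5]
Step 3: flows [0->1,1->2] -> levels [7 6 6]
Step 4: flows [0->1,1=2] -> levels [6 7 6]
Step 5: flows [1->0,1->2] -> levels [7 5 7]
Step 6: flows [0->1,2->1] -> levels [6 7 6]
  -> period-2 cycle: step 6 state = step 4 state
  -> state at step 7: (7-4) mod 2 = 1, same as step 5 -> [7 5 7]

Answer: 7 5 7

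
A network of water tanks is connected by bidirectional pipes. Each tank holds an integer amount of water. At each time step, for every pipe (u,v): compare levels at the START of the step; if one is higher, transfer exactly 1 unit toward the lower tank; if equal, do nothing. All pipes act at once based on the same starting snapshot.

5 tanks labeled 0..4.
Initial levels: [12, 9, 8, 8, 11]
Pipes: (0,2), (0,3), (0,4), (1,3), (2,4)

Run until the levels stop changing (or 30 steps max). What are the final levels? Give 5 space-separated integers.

Step 1: flows [0->2,0->3,0->4,1->3,4->2] -> levels [9 8 10 10 11]
Step 2: flows [2->0,3->0,4->0,3->1,4->2] -> levels [12 9 10 8 9]
Step 3: flows [0->2,0->3,0->4,1->3,2->4] -> levels [9 8 10 10 11]
  -> period-2 cycle: step 3 state = step 1 state; never stabilizes
  -> state at step 30: (30-1) mod 2 = 1, same as step 2 -> [12 9 10 8 9]

Answer: 12 9 10 8 9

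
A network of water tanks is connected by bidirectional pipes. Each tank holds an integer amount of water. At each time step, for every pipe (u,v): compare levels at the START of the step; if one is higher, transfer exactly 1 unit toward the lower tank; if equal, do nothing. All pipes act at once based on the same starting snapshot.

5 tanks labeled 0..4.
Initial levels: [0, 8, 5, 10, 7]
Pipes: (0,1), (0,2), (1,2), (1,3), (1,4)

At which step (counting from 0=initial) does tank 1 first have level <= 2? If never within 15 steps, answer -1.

Step 1: flows [1->0,2->0,1->2,3->1,1->4] -> levels [2 6 5 9 8]
Step 2: flows [1->0,2->0,1->2,3->1,4->1] -> levels [4 6 5 8 7]
Step 3: flows [1->0,2->0,1->2,3->1,4->1] -> levels [6 6 5 7 6]
Step 4: flows [0=1,0->2,1->2,3->1,1=4] -> levels [5 6 7 6 6]
Step 5: flows [1->0,2->0,2->1,1=3,1=4] -> levels [7 6 5 6 6]
Step 6: flows [0->1,0->2,1->2,1=3,1=4] -> levels [5 6 7 6 6]
  -> period-2 cycle (repeats step 4); tank 1 never drops to <=2
Tank 1 never reaches <=2 within 15 steps

Answer: -1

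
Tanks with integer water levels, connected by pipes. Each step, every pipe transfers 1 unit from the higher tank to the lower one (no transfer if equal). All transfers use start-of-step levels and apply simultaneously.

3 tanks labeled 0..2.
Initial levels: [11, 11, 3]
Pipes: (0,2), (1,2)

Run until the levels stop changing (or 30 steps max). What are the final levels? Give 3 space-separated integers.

Answer: 9 9 7

Derivation:
Step 1: flows [0->2,1->2] -> levels [10 10 5]
Step 2: flows [0->2,1->2] -> levels [9 9 7]
Step 3: flows [0->2,1->2] -> levels [8 8 9]
Step 4: flows [2->0,2->1] -> levels [9 9 7]
  -> period-2 cycle: step 4 state = step 2 state; never stabilizes
  -> state at step 30: (30-2) mod 2 = 0, same as step 2 -> [9 9 7]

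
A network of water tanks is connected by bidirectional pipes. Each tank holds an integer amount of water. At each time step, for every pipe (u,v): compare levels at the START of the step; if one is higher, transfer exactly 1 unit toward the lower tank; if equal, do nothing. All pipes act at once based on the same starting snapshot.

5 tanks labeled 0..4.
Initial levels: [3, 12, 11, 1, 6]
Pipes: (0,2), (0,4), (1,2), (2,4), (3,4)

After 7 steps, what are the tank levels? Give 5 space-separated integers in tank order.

Answer: 6 6 7 6 8

Derivation:
Step 1: flows [2->0,4->0,1->2,2->4,4->3] -> levels [5 11 10 2 5]
Step 2: flows [2->0,0=4,1->2,2->4,4->3] -> levels [6 10 9 3 5]
Step 3: flows [2->0,0->4,1->2,2->4,4->3] -> levels [6 9 8 4 6]
Step 4: flows [2->0,0=4,1->2,2->4,4->3] -> levels [7 8 7 5 6]
Step 5: flows [0=2,0->4,1->2,2->4,4->3] -> levels [6 7 7 6 7]
Step 6: flows [2->0,4->0,1=2,2=4,4->3] -> levels [8 7 6 7 5]
Step 7: flows [0->2,0->4,1->2,2->4,3->4] -> levels [6 6 7 6 8]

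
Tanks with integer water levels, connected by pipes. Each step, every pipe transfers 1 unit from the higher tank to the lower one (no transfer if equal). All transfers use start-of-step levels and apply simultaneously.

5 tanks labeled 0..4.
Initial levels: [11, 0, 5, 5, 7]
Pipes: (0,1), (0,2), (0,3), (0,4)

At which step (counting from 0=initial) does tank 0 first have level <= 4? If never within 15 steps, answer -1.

Step 1: flows [0->1,0->2,0->3,0->4] -> levels [7 1 6 6 8]
Step 2: flows [0->1,0->2,0->3,4->0] -> levels [5 2 7 7 7]
Step 3: flows [0->1,2->0,3->0,4->0] -> levels [7 3 6 6 6]
Step 4: flows [0->1,0->2,0->3,0->4] -> levels [3 4 7 7 7]
Tank 0 first reaches <=4 at step 4

Answer: 4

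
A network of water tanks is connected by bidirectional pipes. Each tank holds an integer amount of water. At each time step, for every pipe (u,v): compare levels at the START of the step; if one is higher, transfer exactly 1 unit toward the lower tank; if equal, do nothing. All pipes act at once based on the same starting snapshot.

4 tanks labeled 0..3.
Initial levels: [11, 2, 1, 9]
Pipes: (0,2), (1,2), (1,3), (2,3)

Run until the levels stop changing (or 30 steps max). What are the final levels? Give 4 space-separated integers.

Step 1: flows [0->2,1->2,3->1,3->2] -> levels [10 2 4 7]
Step 2: flows [0->2,2->1,3->1,3->2] -> levels [9 4 5 5]
Step 3: flows [0->2,2->1,3->1,2=3] -> levels [8 6 5 4]
Step 4: flows [0->2,1->2,1->3,2->3] -> levels [7 4 6 6]
Step 5: flows [0->2,2->1,3->1,2=3] -> levels [6 6 6 5]
Step 6: flows [0=2,1=2,1->3,2->3] -> levels [6 5 5 7]
Step 7: flows [0->2,1=2,3->1,3->2] -> levels [5 6 7 5]
Step 8: flows [2->0,2->1,1->3,2->3] -> levels [6 6 4 7]
Step 9: flows [0->2,1->2,3->1,3->2] -> levels [5 6 7 5]
  -> period-2 cycle: step 9 state = step 7 state; never stabilizes
  -> state at step 30: (30-7) mod 2 = 1, same as step 8 -> [6 6 4 7]

Answer: 6 6 4 7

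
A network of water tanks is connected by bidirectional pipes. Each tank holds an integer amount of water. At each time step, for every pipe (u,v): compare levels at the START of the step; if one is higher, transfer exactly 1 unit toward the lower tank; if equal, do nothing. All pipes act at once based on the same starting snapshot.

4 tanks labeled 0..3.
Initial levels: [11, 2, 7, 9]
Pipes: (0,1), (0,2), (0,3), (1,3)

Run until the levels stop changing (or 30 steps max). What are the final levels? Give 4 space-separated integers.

Step 1: flows [0->1,0->2,0->3,3->1] -> levels [8 4 8 9]
Step 2: flows [0->1,0=2,3->0,3->1] -> levels [8 6 8 7]
Step 3: flows [0->1,0=2,0->3,3->1] -> levels [6 8 8 7]
Step 4: flows [1->0,2->0,3->0,1->3] -> levels [9 6 7 7]
Step 5: flows [0->1,0->2,0->3,3->1] -> levels [6 8 8 7]
  -> period-2 cycle: step 5 state = step 3 state; never stabilizes
  -> state at step 30: (30-3) mod 2 = 1, same as step 4 -> [9 6 7 7]

Answer: 9 6 7 7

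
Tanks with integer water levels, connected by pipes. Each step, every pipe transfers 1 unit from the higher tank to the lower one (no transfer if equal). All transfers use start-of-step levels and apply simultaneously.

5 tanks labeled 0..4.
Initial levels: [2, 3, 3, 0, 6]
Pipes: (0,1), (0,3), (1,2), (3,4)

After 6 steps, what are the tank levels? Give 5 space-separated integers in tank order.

Answer: 2 3 2 4 3

Derivation:
Step 1: flows [1->0,0->3,1=2,4->3] -> levels [2 2 3 2 5]
Step 2: flows [0=1,0=3,2->1,4->3] -> levels [2 3 2 3 4]
Step 3: flows [1->0,3->0,1->2,4->3] -> levels [4 1 3 3 3]
Step 4: flows [0->1,0->3,2->1,3=4] -> levels [2 3 2 4 3]
Step 5: flows [1->0,3->0,1->2,3->4] -> levels [4 1 3 2 4]
Step 6: flows [0->1,0->3,2->1,4->3] -> levels [2 3 2 4 3]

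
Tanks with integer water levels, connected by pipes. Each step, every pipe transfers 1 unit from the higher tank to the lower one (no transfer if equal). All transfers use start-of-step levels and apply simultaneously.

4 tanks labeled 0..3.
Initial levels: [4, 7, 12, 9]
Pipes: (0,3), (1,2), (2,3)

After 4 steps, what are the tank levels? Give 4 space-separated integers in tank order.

Answer: 7 9 8 8

Derivation:
Step 1: flows [3->0,2->1,2->3] -> levels [5 8 10 9]
Step 2: flows [3->0,2->1,2->3] -> levels [6 9 8 9]
Step 3: flows [3->0,1->2,3->2] -> levels [7 8 10 7]
Step 4: flows [0=3,2->1,2->3] -> levels [7 9 8 8]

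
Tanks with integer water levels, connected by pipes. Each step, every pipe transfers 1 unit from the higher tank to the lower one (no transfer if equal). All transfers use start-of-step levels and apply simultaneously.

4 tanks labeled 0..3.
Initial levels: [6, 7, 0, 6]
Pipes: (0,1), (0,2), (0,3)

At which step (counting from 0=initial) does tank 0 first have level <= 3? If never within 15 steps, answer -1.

Step 1: flows [1->0,0->2,0=3] -> levels [6 6 1 6]
Step 2: flows [0=1,0->2,0=3] -> levels [5 6 2 6]
Step 3: flows [1->0,0->2,3->0] -> levels [6 5 3 5]
Step 4: flows [0->1,0->2,0->3] -> levels [3 6 4 6]
Tank 0 first reaches <=3 at step 4

Answer: 4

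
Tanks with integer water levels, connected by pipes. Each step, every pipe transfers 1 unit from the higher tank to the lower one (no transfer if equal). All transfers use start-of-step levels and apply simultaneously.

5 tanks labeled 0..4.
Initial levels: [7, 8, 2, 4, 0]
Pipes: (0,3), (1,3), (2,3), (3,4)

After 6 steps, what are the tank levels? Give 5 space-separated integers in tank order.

Step 1: flows [0->3,1->3,3->2,3->4] -> levels [6 7 3 4 1]
Step 2: flows [0->3,1->3,3->2,3->4] -> levels [5 6 4 4 2]
Step 3: flows [0->3,1->3,2=3,3->4] -> levels [4 5 4 5 3]
Step 4: flows [3->0,1=3,3->2,3->4] -> levels [5 5 5 2 4]
Step 5: flows [0->3,1->3,2->3,4->3] -> levels [4 4 4 6 3]
Step 6: flows [3->0,3->1,3->2,3->4] -> levels [5 5 5 2 4]

Answer: 5 5 5 2 4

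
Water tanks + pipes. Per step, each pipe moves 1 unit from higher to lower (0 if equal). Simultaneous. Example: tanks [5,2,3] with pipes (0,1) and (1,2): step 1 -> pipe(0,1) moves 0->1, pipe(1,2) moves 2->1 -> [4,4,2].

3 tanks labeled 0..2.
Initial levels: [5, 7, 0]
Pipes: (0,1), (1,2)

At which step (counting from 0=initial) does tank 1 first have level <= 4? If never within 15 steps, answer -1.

Answer: 3

Derivation:
Step 1: flows [1->0,1->2] -> levels [6 5 1]
Step 2: flows [0->1,1->2] -> levels [5 5 2]
Step 3: flows [0=1,1->2] -> levels [5 4 3]
Tank 1 first reaches <=4 at step 3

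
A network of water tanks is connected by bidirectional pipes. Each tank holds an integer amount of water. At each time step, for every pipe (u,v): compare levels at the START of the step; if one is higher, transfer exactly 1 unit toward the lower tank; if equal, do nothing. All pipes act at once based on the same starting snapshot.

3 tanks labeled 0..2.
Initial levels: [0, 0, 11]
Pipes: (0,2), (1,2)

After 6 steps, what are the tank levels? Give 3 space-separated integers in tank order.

Answer: 4 4 3

Derivation:
Step 1: flows [2->0,2->1] -> levels [1 1 9]
Step 2: flows [2->0,2->1] -> levels [2 2 7]
Step 3: flows [2->0,2->1] -> levels [3 3 5]
Step 4: flows [2->0,2->1] -> levels [4 4 3]
Step 5: flows [0->2,1->2] -> levels [3 3 5]
  -> period-2 cycle: step 5 state = step 3 state
  -> state at step 6: (6-3) mod 2 = 1, same as step 4 -> [4 4 3]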